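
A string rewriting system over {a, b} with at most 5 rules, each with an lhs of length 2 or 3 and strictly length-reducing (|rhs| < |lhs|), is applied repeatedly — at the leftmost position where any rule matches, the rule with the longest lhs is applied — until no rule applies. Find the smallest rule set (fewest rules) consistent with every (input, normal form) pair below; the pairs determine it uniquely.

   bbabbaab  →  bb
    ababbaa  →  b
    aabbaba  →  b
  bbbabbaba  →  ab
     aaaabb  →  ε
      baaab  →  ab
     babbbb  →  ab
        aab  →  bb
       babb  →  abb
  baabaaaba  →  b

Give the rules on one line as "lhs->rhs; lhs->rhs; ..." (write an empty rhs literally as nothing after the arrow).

aa->b; ba->a; bba->b; bbb->

  | bbabbaab => bbbaab => aab => bb
  | ababbaa => aabbaa => bbbaa => aa => b
  | aabbaba => bbbaba => aba => aa => b
  | bbbabbaba => abbaba => abba => ab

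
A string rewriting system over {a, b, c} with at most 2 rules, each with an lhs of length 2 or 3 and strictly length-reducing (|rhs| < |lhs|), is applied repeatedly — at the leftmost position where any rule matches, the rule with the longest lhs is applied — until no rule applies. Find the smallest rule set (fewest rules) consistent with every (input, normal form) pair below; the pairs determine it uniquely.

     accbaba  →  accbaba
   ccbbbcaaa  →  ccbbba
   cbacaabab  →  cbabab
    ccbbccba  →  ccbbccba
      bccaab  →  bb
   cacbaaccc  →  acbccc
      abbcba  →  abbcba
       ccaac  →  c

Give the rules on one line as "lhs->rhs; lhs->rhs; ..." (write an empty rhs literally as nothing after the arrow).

  | accbaba
  | ccbbbcaaa => ccbbbaaa => ccbbba
  | cbacaabab => cbaaabab => cbabab
  | ccbbccba

aa->; ca->a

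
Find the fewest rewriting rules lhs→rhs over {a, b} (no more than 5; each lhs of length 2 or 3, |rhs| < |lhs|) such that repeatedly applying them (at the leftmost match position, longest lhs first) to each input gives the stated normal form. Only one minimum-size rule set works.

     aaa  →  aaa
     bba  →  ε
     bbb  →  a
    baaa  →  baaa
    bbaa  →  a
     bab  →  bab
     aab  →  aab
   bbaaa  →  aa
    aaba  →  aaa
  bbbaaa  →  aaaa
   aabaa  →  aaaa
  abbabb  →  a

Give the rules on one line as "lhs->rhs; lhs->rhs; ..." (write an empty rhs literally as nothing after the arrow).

  | aaa
  | bba => ε
  | bbb => a
  | baaa

aba->aa; bb->; bba->; bbb->a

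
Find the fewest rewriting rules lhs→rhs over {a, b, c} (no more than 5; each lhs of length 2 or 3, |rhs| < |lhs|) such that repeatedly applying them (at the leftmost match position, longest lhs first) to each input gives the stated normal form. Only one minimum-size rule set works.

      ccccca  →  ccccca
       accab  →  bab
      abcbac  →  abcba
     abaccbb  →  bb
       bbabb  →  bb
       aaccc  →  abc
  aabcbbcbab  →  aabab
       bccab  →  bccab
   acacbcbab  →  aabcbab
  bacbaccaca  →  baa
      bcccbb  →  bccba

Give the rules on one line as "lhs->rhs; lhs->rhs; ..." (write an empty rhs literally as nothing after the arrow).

  | ccccca
  | accab => bab
  | abcbac => abcba
  | abaccbb => abbbb => bb

abb->; ac->a; acc->b; cbb->ba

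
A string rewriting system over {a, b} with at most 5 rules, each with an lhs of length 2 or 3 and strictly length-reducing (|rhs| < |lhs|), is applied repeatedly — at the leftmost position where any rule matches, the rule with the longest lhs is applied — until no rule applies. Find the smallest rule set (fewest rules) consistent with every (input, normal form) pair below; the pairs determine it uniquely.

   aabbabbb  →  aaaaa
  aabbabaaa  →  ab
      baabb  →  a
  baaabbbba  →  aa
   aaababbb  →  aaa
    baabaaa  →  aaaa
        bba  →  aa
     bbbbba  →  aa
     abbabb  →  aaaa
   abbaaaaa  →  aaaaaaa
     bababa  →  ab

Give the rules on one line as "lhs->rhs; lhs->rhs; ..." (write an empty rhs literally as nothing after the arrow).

  | aabbabbb => aaaabbb => aaaabb => aaaaa
  | aabbabaaa => aaaabaaa => aaabaa => aaba => ab
  | baabb => babb => bbb => bb => a
  | baaabbbba => baabbbba => babbbba => bbbbba => bbbba => bbba => bba => aa

aba->b; ba->b; bb->a; bbb->bb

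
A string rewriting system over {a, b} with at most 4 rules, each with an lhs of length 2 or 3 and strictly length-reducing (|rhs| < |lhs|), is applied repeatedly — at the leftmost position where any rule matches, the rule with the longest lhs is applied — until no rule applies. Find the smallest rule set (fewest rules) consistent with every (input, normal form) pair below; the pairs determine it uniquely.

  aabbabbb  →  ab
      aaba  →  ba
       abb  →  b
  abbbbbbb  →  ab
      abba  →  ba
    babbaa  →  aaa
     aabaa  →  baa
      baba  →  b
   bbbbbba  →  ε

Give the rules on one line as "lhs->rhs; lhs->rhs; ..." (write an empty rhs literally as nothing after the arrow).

aab->b; aba->; abb->b; bb->a

  | aabbabbb => bbabbb => aabbb => bbb => ab
  | aaba => ba
  | abb => b
  | abbbbbbb => bbbbbb => abbbb => bbb => ab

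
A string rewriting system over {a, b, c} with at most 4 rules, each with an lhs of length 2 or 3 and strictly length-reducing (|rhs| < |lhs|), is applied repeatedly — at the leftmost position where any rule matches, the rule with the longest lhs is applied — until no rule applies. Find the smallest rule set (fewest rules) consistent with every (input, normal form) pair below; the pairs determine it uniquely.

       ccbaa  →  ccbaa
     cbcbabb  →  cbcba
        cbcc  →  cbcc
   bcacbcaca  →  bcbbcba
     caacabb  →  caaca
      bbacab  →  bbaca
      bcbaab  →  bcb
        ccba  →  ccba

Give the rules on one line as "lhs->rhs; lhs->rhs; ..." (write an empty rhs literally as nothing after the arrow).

  | ccbaa
  | cbcbabb => cbcbab => cbcba
  | cbcc
  | bcacbcaca => bcbbcaca => bcbbcba

aab->; ab->a; cac->cb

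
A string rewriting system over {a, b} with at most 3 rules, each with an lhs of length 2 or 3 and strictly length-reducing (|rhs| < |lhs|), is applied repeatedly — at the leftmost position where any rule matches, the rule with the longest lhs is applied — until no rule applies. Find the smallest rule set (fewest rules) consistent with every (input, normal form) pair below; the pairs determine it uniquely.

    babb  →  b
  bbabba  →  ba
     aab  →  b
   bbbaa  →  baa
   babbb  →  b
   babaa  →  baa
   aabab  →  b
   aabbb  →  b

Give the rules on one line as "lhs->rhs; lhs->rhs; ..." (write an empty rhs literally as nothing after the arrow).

  | babb => bbb => bb => b
  | bbabba => babba => bbba => bba => ba
  | aab => ab => b
  | bbbaa => bbaa => baa

ab->b; bb->b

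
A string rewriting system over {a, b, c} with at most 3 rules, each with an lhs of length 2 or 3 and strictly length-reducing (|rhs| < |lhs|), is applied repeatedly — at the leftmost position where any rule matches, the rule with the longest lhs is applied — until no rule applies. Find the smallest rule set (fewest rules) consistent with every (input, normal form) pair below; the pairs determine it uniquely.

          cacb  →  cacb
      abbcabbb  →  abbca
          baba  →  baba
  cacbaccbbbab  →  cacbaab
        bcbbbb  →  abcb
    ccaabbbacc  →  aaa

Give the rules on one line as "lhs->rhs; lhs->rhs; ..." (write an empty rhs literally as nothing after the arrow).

  | cacb
  | abbcabbb => abbcacc => abbca
  | baba
  | cacbaccbbbab => cacbabbbab => cacbaccab => cacbaab

bbb->cc; bcc->ab; cc->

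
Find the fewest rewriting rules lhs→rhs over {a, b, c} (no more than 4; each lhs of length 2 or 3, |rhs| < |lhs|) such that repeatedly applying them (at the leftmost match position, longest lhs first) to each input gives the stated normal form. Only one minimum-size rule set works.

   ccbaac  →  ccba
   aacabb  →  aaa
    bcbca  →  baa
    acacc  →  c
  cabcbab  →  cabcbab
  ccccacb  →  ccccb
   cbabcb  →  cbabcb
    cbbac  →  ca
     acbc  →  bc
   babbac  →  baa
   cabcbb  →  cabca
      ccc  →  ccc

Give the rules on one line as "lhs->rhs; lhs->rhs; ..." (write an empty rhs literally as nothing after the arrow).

ac->; bb->a; cbc->a

  | ccbaac => ccba
  | aacabb => aabb => aaa
  | bcbca => baa
  | acacc => acc => c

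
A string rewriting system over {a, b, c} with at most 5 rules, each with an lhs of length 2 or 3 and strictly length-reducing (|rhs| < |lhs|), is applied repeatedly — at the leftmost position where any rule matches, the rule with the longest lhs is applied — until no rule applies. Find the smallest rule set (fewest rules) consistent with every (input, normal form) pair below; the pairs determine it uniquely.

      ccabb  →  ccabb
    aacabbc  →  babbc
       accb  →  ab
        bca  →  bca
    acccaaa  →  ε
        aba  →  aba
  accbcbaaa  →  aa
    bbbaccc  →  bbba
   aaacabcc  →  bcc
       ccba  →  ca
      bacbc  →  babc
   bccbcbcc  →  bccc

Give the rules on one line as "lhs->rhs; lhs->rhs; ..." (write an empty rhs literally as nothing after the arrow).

aaa->ba; ac->a; baa->; cb->

  | ccabb
  | aacabbc => aaabbc => babbc
  | accb => acb => ab
  | bca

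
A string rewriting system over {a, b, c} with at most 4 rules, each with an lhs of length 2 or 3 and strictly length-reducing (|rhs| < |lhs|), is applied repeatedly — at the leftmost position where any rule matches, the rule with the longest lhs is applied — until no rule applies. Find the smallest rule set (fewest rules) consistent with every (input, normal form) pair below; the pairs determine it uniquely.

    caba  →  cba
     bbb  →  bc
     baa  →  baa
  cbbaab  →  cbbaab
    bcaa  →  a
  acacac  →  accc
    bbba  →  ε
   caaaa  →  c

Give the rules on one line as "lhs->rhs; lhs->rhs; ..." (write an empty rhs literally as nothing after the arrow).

  | caba => cba
  | bbb => bc
  | baa
  | cbbaab

bbb->bc; bca->; ca->c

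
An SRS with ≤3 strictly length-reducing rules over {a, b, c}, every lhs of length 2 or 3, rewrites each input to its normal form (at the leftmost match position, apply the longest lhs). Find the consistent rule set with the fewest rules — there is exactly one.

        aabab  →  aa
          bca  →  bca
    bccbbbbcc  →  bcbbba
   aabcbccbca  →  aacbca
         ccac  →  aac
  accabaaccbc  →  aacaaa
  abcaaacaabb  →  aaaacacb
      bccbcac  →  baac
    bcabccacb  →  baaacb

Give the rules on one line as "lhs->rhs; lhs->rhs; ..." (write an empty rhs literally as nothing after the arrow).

ab->c; cc->a

  | aabab => acab => acc => aa
  | bca
  | bccbbbbcc => babbbbcc => bcbbbcc => bcbbba
  | aabcbccbca => accbccbca => aabccbca => acccbca => aacbca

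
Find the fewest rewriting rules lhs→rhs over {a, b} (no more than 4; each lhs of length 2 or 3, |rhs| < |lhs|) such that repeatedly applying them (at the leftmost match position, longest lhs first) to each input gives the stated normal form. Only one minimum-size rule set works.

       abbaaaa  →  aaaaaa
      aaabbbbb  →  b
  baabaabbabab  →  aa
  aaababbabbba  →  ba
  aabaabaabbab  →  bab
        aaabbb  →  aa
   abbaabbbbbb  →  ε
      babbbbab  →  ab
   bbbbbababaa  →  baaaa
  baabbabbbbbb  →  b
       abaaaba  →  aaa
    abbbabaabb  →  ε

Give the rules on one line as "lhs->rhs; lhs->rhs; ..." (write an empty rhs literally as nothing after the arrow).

aab->; aba->ab; abb->aa; bb->

  | abbaaaa => aaaaaa
  | aaabbbbb => abbbb => aabb => b
  | baabaabbabab => baabbabab => bbabab => abab => abb => aa
  | aaababbabbba => aabbabbba => babbba => baaba => ba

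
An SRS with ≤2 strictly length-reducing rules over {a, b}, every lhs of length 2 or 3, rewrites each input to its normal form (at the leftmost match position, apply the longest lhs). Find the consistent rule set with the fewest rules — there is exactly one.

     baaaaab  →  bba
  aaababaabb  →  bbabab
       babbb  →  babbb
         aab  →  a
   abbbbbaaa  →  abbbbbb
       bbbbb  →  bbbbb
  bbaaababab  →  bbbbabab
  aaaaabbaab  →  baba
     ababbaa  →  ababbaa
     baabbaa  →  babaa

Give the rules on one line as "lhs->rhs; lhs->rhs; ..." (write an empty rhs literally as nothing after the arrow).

  | baaaaab => bbaab => bba
  | aaababaabb => bbabaabb => bbabab
  | babbb
  | aab => a

aaa->b; aab->a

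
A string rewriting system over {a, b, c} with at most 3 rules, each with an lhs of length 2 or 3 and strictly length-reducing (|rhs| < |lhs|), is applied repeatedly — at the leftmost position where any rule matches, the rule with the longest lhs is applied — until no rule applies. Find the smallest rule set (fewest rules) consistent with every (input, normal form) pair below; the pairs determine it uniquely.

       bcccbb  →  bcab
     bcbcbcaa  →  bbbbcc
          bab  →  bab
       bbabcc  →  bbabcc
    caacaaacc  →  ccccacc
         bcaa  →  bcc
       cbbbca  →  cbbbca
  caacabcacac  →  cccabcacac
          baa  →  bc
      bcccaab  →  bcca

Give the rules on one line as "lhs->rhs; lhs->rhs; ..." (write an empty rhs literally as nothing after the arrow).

  | bcccbb => bcab
  | bcbcbcaa => bbbbcaa => bbbbcc
  | bab
  | bbabcc

aa->c; cbc->bb; ccb->a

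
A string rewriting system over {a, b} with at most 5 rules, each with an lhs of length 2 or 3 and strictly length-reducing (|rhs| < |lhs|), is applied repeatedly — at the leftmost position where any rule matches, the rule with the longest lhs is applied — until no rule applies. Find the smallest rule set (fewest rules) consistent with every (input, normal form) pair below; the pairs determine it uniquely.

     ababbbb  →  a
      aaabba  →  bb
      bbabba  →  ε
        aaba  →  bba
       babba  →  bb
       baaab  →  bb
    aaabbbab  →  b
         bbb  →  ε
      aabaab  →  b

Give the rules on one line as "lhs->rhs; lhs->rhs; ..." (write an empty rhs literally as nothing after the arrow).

aa->b; ab->; abb->a; bbb->

  | ababbbb => abbbb => abb => a
  | aaabba => babba => baa => bb
  | bbabba => bbaa => bbb => ε
  | aaba => bba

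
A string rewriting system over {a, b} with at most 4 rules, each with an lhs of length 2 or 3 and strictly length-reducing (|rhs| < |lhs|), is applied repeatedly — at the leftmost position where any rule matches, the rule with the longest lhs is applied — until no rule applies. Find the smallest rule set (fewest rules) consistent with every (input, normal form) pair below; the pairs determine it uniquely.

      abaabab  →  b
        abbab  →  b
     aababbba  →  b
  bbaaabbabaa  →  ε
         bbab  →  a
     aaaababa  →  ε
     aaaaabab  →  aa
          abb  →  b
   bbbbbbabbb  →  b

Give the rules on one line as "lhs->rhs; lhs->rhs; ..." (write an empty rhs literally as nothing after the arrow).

ab->; aba->b; ba->; bb->a

  | abaabab => babab => bab => b
  | abbab => bab => b
  | aababbba => abbbba => bbba => aba => b
  | bbaaabbabaa => aaaabbabaa => aaababaa => aabbaa => abaa => ba => ε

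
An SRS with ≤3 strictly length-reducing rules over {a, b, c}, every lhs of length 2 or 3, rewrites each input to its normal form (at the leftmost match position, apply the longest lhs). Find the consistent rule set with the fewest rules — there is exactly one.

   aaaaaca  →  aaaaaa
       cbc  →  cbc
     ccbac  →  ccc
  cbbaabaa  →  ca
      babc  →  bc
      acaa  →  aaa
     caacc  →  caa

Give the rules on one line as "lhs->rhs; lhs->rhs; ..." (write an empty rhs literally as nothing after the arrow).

ac->a; ba->

  | aaaaaca => aaaaaa
  | cbc
  | ccbac => ccc
  | cbbaabaa => cbabaa => cbaa => ca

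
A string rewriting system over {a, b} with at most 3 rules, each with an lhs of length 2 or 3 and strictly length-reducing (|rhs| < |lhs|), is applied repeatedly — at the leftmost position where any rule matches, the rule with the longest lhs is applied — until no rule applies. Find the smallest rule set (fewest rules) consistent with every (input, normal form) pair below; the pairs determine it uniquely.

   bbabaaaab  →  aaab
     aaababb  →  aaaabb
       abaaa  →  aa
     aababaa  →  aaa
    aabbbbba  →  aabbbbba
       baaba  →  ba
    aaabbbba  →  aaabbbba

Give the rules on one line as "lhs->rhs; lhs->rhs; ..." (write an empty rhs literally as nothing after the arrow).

baa->; bab->ab

  | bbabaaaab => babaaaab => abaaaab => aaab
  | aaababb => aaaabb
  | abaaa => aa
  | aababaa => aaabaa => aaa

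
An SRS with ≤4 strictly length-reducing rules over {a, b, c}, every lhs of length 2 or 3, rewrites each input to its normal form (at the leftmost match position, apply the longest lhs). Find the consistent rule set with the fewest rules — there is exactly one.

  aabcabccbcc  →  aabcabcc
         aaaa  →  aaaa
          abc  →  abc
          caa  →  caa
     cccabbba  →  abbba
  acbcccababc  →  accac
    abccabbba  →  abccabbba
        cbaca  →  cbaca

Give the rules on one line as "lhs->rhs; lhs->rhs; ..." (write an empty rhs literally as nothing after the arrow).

  | aabcabccbcc => aabcabcc
  | aaaa
  | abc
  | caa

bab->; cbc->; ccc->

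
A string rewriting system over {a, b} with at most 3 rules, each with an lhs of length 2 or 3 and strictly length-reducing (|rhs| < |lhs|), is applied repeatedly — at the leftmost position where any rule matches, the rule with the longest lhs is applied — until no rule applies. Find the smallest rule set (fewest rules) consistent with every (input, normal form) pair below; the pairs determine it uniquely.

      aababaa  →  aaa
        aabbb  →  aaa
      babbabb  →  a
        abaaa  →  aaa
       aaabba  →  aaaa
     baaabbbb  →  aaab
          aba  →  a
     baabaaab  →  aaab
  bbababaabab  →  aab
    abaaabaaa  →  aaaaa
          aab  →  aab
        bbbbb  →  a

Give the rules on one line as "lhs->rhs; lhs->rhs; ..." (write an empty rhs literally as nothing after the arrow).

ba->; bb->; bbb->a

  | aababaa => aabaa => aaa
  | aabbb => aaa
  | babbabb => bbabb => abb => a
  | abaaa => aaa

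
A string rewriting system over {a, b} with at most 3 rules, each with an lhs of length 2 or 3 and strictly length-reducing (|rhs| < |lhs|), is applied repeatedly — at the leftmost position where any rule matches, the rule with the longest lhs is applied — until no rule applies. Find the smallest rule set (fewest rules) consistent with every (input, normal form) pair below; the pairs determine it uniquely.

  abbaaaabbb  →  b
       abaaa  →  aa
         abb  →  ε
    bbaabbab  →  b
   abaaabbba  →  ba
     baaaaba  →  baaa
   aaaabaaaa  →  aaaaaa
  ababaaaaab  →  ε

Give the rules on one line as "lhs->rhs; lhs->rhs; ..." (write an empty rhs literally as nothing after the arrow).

  | abbaaaabbb => bbaaaabbb => aaaabbb => aaabbb => aabbb => abbb => bbb => b
  | abaaa => aa
  | abb => bb => ε
  | bbaabbab => aabbab => abbab => bbab => ab => b

ab->b; aba->; bb->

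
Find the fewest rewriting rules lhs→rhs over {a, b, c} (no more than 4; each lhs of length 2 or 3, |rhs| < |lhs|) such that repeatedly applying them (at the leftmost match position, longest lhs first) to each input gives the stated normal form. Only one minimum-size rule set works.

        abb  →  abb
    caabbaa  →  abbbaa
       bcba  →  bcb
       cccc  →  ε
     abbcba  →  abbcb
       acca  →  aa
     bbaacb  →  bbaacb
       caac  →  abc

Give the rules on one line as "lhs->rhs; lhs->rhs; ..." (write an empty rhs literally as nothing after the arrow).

caa->ab; cba->cb; cc->

  | abb
  | caabbaa => abbbaa
  | bcba => bcb
  | cccc => cc => ε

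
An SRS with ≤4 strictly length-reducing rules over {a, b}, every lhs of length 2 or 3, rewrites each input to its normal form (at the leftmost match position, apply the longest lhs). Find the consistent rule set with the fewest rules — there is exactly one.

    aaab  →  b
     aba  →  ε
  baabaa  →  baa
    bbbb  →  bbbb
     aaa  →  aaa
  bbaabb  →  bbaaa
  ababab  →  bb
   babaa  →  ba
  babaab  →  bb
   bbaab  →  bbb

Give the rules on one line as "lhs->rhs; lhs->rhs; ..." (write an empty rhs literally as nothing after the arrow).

  | aaab => aab => ab => b
  | aba => ε
  | baabaa => baa
  | bbbb

ab->b; aba->; abb->aa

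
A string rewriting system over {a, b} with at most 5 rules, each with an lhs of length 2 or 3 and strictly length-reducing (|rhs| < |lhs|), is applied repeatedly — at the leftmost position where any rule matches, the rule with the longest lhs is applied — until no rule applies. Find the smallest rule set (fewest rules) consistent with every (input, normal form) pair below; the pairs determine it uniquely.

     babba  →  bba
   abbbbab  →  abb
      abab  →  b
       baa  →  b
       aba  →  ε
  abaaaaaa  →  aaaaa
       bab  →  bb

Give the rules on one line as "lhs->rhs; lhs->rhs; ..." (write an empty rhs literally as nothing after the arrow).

aba->; baa->b; bab->bb; bbb->bb

  | babba => bbba => bba
  | abbbbab => abbbab => abbab => abbb => abb
  | abab => b
  | baa => b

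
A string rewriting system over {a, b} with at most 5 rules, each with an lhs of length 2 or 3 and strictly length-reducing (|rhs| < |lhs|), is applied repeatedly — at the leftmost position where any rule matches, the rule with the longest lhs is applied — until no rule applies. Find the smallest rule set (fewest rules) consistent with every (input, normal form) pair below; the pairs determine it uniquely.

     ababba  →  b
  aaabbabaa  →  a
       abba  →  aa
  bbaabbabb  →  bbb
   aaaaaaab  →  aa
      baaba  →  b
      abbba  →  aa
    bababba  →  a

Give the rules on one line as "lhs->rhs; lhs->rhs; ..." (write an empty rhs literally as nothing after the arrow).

  | ababba => aabba => aaba => aaa => b
  | aaabbabaa => bbbabaa => bbaaaa => baaaa => aaaa => ba => a
  | abba => aba => aa
  | bbaabbabb => baabbabb => aabbabb => aababb => aaabb => bbb

aaa->b; ab->a; ba->a; bab->aa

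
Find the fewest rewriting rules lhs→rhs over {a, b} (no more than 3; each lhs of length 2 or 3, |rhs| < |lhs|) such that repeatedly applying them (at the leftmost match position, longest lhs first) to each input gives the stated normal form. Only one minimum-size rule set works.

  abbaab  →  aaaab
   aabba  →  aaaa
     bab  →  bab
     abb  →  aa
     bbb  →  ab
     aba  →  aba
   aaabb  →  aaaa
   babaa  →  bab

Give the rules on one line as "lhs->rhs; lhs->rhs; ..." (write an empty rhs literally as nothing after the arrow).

baa->b; bb->a

  | abbaab => aaaab
  | aabba => aaaa
  | bab
  | abb => aa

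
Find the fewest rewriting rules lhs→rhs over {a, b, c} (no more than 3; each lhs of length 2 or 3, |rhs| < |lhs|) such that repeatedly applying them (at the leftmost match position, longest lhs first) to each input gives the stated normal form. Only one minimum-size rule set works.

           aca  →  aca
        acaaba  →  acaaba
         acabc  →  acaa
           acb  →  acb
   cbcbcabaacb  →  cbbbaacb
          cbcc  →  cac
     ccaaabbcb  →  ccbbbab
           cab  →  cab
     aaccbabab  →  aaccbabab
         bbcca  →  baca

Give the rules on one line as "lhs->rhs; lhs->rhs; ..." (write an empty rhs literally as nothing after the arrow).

aaa->bb; bc->a

  | aca
  | acaaba
  | acabc => acaa
  | acb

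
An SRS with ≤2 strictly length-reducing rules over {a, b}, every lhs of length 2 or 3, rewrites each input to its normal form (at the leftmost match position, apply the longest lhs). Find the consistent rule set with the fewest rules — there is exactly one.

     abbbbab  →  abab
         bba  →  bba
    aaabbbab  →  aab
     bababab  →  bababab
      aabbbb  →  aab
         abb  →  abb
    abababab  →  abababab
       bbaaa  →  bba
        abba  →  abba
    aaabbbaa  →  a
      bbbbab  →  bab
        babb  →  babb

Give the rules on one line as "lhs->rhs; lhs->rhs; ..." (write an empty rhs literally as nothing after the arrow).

aaa->a; bbb->

  | abbbbab => abab
  | bba
  | aaabbbab => abbbab => aab
  | bababab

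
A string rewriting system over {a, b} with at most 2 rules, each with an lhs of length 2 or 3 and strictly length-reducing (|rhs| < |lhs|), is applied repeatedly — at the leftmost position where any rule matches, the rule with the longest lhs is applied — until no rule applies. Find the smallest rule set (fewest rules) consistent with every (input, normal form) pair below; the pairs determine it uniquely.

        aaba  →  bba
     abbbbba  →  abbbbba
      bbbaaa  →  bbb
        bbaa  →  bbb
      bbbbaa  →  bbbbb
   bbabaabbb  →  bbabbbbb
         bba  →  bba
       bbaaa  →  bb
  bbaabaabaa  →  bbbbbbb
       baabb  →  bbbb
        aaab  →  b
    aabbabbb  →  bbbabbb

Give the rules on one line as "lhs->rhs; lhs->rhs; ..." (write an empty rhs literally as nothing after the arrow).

  | aaba => bba
  | abbbbba
  | bbbaaa => bbb
  | bbaa => bbb

aa->b; aaa->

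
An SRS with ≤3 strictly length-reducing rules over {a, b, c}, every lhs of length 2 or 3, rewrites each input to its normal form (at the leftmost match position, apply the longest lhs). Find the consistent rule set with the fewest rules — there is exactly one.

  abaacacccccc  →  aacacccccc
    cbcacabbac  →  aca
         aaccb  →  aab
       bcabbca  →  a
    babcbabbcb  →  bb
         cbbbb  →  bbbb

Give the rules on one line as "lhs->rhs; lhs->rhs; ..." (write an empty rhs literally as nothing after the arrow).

  | abaacacccccc => aacacccccc
  | cbcacabbac => bcacabbac => acabbac => acabc => aca
  | aaccb => aacb => aab
  | bcabbca => abbca => aba => a

ba->; bc->; cb->b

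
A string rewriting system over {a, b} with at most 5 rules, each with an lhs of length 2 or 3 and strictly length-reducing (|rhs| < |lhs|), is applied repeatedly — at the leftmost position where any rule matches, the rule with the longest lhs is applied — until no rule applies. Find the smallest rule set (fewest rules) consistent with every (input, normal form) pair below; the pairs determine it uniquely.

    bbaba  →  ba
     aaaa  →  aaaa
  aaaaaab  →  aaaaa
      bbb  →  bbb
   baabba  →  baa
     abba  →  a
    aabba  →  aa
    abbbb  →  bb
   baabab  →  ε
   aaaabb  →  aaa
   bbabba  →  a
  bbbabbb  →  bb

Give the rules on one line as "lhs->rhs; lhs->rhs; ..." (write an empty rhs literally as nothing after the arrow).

  | bbaba => aba => ba
  | aaaa
  | aaaaaab => aaaaa
  | bbb

ab->; aba->ba; abb->; bba->a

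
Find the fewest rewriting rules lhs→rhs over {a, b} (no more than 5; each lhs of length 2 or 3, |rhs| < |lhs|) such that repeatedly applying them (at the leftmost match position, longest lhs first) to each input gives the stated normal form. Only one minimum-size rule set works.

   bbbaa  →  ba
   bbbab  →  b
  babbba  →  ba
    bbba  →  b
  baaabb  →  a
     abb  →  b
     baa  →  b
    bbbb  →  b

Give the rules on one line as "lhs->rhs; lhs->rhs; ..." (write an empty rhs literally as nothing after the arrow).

  | bbbaa => aaa => ba
  | bbbab => aab => bb => b
  | babbba => bbbba => aba => ba
  | bbba => aa => b

aa->b; ab->b; bb->b; bbb->a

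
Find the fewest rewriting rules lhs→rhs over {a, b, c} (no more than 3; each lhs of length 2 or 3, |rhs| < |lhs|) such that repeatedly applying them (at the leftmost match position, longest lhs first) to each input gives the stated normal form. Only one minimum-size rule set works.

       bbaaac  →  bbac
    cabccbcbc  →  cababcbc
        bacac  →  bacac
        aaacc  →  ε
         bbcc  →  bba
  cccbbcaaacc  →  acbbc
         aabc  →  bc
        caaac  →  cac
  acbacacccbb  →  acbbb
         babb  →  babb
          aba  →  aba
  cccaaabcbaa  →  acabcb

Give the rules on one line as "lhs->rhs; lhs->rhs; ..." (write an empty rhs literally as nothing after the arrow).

  | bbaaac => bbac
  | cabccbcbc => cababcbc
  | bacac
  | aaacc => acc => aa => ε

aa->; cc->a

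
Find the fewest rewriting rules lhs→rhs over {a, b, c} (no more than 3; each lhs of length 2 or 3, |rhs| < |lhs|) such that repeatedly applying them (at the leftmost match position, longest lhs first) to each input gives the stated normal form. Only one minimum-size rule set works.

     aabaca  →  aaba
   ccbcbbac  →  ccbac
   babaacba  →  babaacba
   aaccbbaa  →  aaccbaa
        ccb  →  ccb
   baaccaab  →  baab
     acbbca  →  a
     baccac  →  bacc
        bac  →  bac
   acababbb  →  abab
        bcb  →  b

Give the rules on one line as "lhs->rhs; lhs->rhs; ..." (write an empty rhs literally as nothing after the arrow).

  | aabaca => aaba
  | ccbcbbac => ccbbac => ccbac
  | babaacba
  | aaccbbaa => aaccbaa

bb->b; bc->; ca->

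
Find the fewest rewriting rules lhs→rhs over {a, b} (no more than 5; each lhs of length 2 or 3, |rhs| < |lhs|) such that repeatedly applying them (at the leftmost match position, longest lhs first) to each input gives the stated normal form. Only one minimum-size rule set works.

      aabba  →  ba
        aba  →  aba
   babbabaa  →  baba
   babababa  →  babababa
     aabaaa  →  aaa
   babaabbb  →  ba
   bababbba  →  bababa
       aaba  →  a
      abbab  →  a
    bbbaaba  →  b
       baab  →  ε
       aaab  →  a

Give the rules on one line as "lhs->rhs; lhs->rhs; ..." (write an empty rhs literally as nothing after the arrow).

  | aabba => ba
  | aba
  | babbabaa => babbaa => baba
  | babababa

aab->; baa->b; bb->; bba->b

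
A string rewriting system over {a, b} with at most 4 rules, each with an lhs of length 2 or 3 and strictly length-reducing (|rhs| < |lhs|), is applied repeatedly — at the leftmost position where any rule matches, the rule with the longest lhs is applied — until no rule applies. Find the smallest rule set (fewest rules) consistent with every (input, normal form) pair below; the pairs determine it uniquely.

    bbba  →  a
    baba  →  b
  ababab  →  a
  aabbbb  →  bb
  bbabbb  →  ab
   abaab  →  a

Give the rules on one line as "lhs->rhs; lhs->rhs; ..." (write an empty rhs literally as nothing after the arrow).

aa->b; bab->a; bbb->

  | bbba => a
  | baba => aa => b
  | ababab => aaab => bab => a
  | aabbbb => bbbbb => bb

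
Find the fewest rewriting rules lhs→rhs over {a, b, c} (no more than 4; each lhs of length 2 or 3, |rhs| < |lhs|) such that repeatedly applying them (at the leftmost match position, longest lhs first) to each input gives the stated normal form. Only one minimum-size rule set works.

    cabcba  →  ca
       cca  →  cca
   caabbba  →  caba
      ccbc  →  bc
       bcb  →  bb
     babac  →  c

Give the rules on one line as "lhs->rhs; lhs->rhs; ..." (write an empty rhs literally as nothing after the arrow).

  | cabcba => cabba => ca
  | cca
  | caabbba => caba
  | ccbc => cbc => bc

abb->; bac->c; cb->b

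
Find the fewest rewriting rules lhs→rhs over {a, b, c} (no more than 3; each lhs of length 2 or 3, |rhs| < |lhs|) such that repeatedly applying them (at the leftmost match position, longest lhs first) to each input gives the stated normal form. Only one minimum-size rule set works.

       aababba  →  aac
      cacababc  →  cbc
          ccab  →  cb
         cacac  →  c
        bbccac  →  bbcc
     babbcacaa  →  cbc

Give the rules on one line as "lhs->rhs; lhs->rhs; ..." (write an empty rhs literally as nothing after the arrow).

acb->a; ba->c; ca->

  | aababba => aacbba => aaba => aac
  | cacababc => cababc => babc => cbc
  | ccab => cb
  | cacac => cac => c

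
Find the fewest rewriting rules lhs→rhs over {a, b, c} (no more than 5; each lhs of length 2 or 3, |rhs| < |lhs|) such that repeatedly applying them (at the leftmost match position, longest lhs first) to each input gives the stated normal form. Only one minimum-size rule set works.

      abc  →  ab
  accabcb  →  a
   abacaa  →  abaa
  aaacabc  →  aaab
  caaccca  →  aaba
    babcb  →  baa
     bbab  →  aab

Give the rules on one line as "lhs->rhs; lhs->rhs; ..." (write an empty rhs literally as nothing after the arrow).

bb->a; bc->b; ca->; ccc->ab

  | abc => ab
  | accabcb => acbcb => acbb => aca => a
  | abacaa => abaa
  | aaacabc => aaabc => aaab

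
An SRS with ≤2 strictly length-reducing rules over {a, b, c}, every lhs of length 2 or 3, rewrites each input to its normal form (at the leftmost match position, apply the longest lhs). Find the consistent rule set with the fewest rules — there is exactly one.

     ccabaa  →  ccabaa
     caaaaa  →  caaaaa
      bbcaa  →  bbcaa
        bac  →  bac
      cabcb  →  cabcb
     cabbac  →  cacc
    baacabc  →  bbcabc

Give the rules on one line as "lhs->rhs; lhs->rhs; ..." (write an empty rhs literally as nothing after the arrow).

  | ccabaa
  | caaaaa
  | bbcaa
  | bac

aac->bc; bba->c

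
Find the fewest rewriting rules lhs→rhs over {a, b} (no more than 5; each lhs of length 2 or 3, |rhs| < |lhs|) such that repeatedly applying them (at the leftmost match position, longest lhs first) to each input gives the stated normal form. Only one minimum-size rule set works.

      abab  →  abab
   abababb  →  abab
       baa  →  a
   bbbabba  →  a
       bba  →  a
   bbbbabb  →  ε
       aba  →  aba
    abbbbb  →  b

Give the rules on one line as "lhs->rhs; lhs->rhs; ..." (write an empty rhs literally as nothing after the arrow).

abb->; baa->a; bb->b; bba->a

  | abab
  | abababb => abab
  | baa => a
  | bbbabba => bbabba => abba => a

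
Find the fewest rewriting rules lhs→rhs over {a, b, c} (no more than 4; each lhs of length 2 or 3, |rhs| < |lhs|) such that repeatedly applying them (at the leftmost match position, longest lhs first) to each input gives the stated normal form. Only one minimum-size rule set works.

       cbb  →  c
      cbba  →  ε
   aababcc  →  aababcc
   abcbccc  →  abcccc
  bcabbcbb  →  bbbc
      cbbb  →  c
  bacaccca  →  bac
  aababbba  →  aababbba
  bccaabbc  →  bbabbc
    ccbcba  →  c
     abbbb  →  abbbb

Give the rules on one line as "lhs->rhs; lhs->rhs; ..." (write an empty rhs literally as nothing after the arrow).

ca->; cb->c; cca->b

  | cbb => cb => c
  | cbba => cba => ca => ε
  | aababcc
  | abcbccc => abcccc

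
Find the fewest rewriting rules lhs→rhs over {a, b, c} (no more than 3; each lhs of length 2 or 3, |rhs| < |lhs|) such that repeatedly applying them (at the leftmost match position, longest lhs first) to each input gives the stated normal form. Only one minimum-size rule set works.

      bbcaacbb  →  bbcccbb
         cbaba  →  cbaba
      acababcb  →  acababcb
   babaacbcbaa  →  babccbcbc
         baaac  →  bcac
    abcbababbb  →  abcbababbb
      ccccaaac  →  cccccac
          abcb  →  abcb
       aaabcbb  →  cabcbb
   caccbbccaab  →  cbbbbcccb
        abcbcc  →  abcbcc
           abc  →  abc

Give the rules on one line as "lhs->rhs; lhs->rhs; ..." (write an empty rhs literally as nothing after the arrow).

aa->c; acc->bb

  | bbcaacbb => bbcccbb
  | cbaba
  | acababcb
  | babaacbcbaa => babccbcbaa => babccbcbc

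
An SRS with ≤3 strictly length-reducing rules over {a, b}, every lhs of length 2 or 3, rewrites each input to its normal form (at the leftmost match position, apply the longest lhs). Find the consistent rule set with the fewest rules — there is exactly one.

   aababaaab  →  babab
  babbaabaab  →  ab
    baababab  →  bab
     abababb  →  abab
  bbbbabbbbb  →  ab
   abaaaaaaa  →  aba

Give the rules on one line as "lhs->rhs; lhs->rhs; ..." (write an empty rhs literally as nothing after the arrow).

  | aababaaab => babaaab => babab
  | babbaabaab => baaaabaab => baabaab => bbaab => aaab => ab
  | baababab => bbabab => aabab => bab
  | abababb => ababaa => abab

aa->; bb->a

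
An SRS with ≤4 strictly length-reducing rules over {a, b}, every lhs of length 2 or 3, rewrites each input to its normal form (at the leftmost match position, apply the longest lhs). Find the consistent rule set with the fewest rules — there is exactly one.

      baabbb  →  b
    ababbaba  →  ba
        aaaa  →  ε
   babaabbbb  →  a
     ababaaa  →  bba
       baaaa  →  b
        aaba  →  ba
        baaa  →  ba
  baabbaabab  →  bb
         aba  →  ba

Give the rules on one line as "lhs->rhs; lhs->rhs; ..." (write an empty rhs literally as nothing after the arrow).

aa->; ab->b; bbb->a

  | baabbb => bbbb => ab => b
  | ababbaba => babbaba => bbbaba => aaba => ba
  | aaaa => aa => ε
  | babaabbbb => bbaabbbb => bbbbbb => abbb => bbb => a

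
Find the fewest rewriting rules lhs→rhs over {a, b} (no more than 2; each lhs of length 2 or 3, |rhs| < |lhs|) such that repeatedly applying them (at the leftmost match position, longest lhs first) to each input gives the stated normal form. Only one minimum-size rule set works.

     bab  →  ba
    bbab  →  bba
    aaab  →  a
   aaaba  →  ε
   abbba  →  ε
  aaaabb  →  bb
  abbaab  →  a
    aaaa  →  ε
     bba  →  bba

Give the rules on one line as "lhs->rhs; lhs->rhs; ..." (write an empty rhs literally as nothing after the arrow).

  | bab => ba
  | bbab => bba
  | aaab => ab => a
  | aaaba => aba => aa => ε

aa->; ab->a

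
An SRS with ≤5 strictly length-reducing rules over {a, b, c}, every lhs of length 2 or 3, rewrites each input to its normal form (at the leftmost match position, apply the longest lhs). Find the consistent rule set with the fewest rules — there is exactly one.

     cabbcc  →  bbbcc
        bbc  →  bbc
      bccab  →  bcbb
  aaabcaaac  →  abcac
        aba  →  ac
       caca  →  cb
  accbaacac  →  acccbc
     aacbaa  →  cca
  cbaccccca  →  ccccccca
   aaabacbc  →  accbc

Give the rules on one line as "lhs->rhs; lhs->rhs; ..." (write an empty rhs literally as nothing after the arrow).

aa->; aca->b; ba->c; cab->bb

  | cabbcc => bbbcc
  | bbc
  | bccab => bcbb
  | aaabcaaac => abcaaac => abcac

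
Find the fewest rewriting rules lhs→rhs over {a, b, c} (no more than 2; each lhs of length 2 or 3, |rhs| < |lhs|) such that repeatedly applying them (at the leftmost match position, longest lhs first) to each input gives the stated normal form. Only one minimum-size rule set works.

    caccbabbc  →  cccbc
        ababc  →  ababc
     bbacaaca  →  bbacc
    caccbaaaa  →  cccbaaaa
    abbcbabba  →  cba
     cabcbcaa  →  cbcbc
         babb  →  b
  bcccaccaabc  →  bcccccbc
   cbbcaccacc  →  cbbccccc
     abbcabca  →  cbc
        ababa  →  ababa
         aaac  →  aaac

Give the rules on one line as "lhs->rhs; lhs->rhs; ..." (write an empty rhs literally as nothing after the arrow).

abb->; ca->c

  | caccbabbc => cccbabbc => cccbc
  | ababc
  | bbacaaca => bbacaca => bbacca => bbacc
  | caccbaaaa => cccbaaaa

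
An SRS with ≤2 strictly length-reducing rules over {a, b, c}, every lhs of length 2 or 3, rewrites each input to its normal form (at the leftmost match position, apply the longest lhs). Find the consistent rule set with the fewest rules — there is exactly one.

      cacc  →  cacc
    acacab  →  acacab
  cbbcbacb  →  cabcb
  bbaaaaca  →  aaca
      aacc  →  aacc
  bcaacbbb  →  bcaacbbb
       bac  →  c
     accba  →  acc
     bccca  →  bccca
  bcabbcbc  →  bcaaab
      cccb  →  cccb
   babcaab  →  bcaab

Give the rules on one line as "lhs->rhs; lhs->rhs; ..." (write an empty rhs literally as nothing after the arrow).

  | cacc
  | acacab
  | cbbcbacb => cabbacb => cabcb
  | bbaaaaca => baaaca => aaca

ba->; bbc->ab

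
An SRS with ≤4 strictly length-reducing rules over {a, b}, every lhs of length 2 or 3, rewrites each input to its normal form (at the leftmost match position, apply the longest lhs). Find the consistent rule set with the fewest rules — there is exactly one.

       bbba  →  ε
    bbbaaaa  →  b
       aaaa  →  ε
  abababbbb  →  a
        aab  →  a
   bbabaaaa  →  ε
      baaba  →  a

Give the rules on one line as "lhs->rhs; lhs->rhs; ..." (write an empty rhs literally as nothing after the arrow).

aaa->b; aab->a; ba->; bb->

  | bbba => ba => ε
  | bbbaaaa => baaaa => aaa => b
  | aaaa => ba => ε
  | abababbbb => ababbbb => abbbb => abb => a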